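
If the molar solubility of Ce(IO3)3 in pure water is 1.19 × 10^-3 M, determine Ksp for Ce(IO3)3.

Ce(IO3)3(s) <=> Ce^3+(aq) + 3 IO3^-(aq)
For each mole of Ce(IO3)3 that dissolves: [Ce^3+] = s, [IO3^-] = 3s.
Ksp = [Ce^3+][IO3^-]^3
So Ksp = s × (3s)^3 = 27s^4
With s = 1.19 × 10^-3: Ksp = 5.41 × 10^-11

Ksp ≈ 5.41 × 10^-11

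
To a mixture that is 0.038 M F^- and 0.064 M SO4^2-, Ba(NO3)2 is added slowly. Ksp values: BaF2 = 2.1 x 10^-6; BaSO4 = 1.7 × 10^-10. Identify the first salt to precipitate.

Each salt begins to precipitate when Q = Ksp, i.e. when [Ba^2+] reaches its threshold.
For BaF2: 2.1 x 10^-6 = (0.038)^2 × [Ba^2+]  ⇒  [Ba^2+] = 1.5 x 10^-3 M.
For BaSO4: 1.7 × 10^-10 = 0.064 × [Ba^2+]  ⇒  [Ba^2+] = 2.7 × 10^-9 M.
The salt with the lower threshold [Ba^2+] precipitates first: BaSO4.

BaSO4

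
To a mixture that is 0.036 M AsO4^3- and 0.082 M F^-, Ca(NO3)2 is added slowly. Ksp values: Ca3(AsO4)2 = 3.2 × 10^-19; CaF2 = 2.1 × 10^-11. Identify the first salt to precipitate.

Each salt begins to precipitate when Q = Ksp, i.e. when [Ca^2+] reaches its threshold.
For Ca3(AsO4)2: 3.2 × 10^-19 = (0.036)^2 × [Ca^2+]^3  ⇒  [Ca^2+] = 6.3 × 10^-6 M.
For CaF2: 2.1 × 10^-11 = (0.082)^2 × [Ca^2+]  ⇒  [Ca^2+] = 3.1 x 10^-9 M.
The salt with the lower threshold [Ca^2+] precipitates first: CaF2.

CaF2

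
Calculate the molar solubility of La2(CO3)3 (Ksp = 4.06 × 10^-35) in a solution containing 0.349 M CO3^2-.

s = 1.55 x 10^-17 M

La2(CO3)3(s) ⇌ 2 La^3+ + 3 CO3^2-
Ksp = [La^3+]^2[CO3^2-]^3
Let s be the molar solubility in this solution. [La^3+] = 2s, [CO3^2-] = 0.349 + 3s ≈ 0.349 (since the CO3^2- already present dominates).
Ksp ≈ (2s)^2 × (0.349)^3
s = 1.55 x 10^-17 M
Check: 3s = 4.6 × 10^-17 ≪ 0.349, so the approximation is valid.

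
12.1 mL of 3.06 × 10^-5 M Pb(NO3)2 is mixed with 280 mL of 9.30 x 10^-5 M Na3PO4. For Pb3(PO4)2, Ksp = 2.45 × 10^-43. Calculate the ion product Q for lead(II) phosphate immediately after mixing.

Total volume = 12.1 + 280 = 292.1 mL.
[Pb^2+] = 3.06 x 10^-5 × (12.1/292.1) = 1.268 x 10^-6 M
[PO4^3-] = 9.30 × 10^-5 × (280/292.1) = 8.915 × 10^-5 M
Pb3(PO4)2(s) ⇌ 3 Pb^2+(aq) + 2 PO4^3-(aq), so Q = [Pb^2+]^3[PO4^3-]^2
Q = (1.268 × 10^-6)^3(8.915 × 10^-5)^2 = 1.62 x 10^-26
Q > Ksp, so Pb3(PO4)2 will precipitate.

Q ≈ 1.62 × 10^-26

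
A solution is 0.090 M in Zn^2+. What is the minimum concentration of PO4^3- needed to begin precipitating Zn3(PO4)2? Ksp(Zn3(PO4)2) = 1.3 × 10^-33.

Zn3(PO4)2(s) ⇌ 3 Zn^2+(aq) + 2 PO4^3-(aq)
Ksp = [Zn^2+]^3[PO4^3-]^2
Precipitation begins when Q = Ksp. With [Zn^2+] = 0.090 M:
1.3 × 10^-33 = (0.090)^3 × [PO4^3-]^2
[PO4^3-] = (1.3 × 10^-33 / 7.29 × 10^-4)^(1/2) = 1.3 × 10^-15 M

[PO4^3-] = 1.3 × 10^-15 M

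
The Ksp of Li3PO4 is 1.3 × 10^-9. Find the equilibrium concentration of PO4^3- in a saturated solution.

[PO4^3-] ≈ 2.6e-3 M

Li3PO4(s) ⇌ 3 Li^+ + PO4^3-
Ksp = [Li^+]^3[PO4^3-]
If s mol/L of Li3PO4 dissolves, [Li^+] = 3s and [PO4^3-] = s.
So Ksp = (3s)^3 × s = 27s^4
s^4 = 1.3 × 10^-9 / 27, so s = 2.63 × 10^-3 M
[PO4^3-] = s = 2.6 × 10^-3 M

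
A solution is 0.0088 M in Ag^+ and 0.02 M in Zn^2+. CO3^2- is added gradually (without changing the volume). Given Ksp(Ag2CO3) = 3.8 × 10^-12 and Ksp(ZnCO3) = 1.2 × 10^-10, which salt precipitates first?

ZnCO3

Precipitation of each salt starts when its ion product equals its Ksp.
For Ag2CO3: 3.8 × 10^-12 = (0.0088)^2 × [CO3^2-]  ⇒  [CO3^2-] = 4.9 x 10^-8 M.
For ZnCO3: 1.2 × 10^-10 = 0.02 × [CO3^2-]  ⇒  [CO3^2-] = 6.0 × 10^-9 M.
The salt with the lower threshold [CO3^2-] precipitates first: ZnCO3.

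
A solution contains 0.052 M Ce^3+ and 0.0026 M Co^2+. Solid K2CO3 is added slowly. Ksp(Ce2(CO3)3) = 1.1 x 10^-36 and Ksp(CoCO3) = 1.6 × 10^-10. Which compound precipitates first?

Each salt begins to precipitate when Q = Ksp, i.e. when [CO3^2-] reaches its threshold.
For Ce2(CO3)3: 1.1 x 10^-36 = (0.052)^2 × [CO3^2-]^3  ⇒  [CO3^2-] = 7.4 × 10^-12 M.
For CoCO3: 1.6 × 10^-10 = 0.0026 × [CO3^2-]  ⇒  [CO3^2-] = 6.2 × 10^-8 M.
The salt with the lower threshold [CO3^2-] precipitates first: Ce2(CO3)3.

Ce2(CO3)3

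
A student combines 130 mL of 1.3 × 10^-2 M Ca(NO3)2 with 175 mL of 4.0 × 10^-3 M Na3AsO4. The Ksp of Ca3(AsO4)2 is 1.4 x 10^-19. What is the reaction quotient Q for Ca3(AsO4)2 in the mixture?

Total volume = 130 + 175 = 305 mL.
[Ca^2+] = 1.3 x 10^-2 × (130/305) = 5.54 × 10^-3 M
[AsO4^3-] = 4.0 × 10^-3 × (175/305) = 2.30 × 10^-3 M
Ca3(AsO4)2(s) ⇌ 3 Ca^2+ + 2 AsO4^3-, so Q = [Ca^2+]^3[AsO4^3-]^2
Q = (5.54 x 10^-3)^3(2.30 x 10^-3)^2 = 9.0 x 10^-13
Q > Ksp, so Ca3(AsO4)2 will precipitate.

Q = 9.0e-13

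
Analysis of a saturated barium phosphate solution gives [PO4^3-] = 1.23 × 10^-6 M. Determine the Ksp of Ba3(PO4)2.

Ba3(PO4)2(s) ⇌ 3 Ba^2+ + 2 PO4^3-
Stoichiometry gives [Ba^2+] = (3/2)[PO4^3-] = 1.845 × 10^-6 M.
Ksp = [Ba^2+]^3[PO4^3-]^2
Ksp = (1.845 × 10^-6)^3 × (1.23 x 10^-6)^2 = 9.50 × 10^-30

9.50 × 10^-30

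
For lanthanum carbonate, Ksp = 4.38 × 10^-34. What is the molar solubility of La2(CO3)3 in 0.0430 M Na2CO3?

1.17 × 10^-15 M

La2(CO3)3(s) ⇌ 2 La^3+ + 3 CO3^2-
Ksp = [La^3+]^2[CO3^2-]^3
If s mol/L dissolves here, [La^3+] = 2s, [CO3^2-] = 0.0430 + 3s ≈ 0.0430 (common-ion effect: CO3^2- is already 0.0430 M).
Ksp ≈ (2s)^2 × (0.0430)^3
s = 1.17 × 10^-15 M
Check: 3s = 3.5 × 10^-15 ≪ 0.0430, so the approximation is valid.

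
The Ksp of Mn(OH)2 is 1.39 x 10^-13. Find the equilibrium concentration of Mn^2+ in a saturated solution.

3.26e-5 M

Mn(OH)2(s) ⇌ Mn^2+(aq) + 2 OH^-(aq)
Ksp = [Mn^2+][OH^-]^2
If s mol/L of Mn(OH)2 dissolves, [Mn^2+] = s and [OH^-] = 2s.
Substituting: Ksp = s(2s)^2 = 4s^3
s = (1.39 x 10^-13 / 4)^(1/3) = 3.263 x 10^-5 M
[Mn^2+] = s = 3.26 × 10^-5 M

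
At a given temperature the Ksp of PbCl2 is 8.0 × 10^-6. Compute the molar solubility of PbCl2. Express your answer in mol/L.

1.3 x 10^-2 M

PbCl2(s) ⇌ Pb^2+ + 2 Cl^-
Ksp = [Pb^2+][Cl^-]^2
If s mol/L of PbCl2 dissolves, [Pb^2+] = s and [Cl^-] = 2s.
Ksp = s(2s)^2 = 4s^3
s^3 = 8.0 × 10^-6 / 4, so s = 1.3 × 10^-2 M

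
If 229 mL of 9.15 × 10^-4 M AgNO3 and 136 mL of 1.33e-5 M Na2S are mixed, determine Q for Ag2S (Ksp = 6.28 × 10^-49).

Total volume = 229 + 136 = 365 mL.
[Ag^+] = 9.15 × 10^-4 × (229/365) = 5.741 x 10^-4 M
[S^2-] = 1.33 x 10^-5 × (136/365) = 4.956 x 10^-6 M
Ag2S(s) ⇌ 2 Ag^+(aq) + S^2-(aq), so Q = [Ag^+]^2[S^2-]
Q = (5.741 × 10^-4)^2(4.956 x 10^-6) = 1.63 × 10^-12
Q > Ksp, so Ag2S will precipitate.

Q = 1.63 × 10^-12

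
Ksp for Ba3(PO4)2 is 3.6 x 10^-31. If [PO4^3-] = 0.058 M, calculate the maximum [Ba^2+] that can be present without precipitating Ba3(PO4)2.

[Ba^2+] ≈ 4.7e-10 M

Ba3(PO4)2(s) ⇌ 3 Ba^2+(aq) + 2 PO4^3-(aq)
Ksp = [Ba^2+]^3[PO4^3-]^2
Precipitation begins when Q = Ksp. With [PO4^3-] = 0.058 M:
3.6 x 10^-31 = (0.058)^2 × [Ba^2+]^3
[Ba^2+] = (3.6 x 10^-31 / 3.36 × 10^-3)^(1/3) = 4.7 × 10^-10 M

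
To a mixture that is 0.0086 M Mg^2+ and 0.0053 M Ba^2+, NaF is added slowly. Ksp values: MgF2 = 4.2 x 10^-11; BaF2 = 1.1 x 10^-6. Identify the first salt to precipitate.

Precipitation of each salt starts when its ion product equals its Ksp.
For MgF2: 4.2 x 10^-11 = 0.0086 × [F^-]^2  ⇒  [F^-] = 7.0 × 10^-5 M.
For BaF2: 1.1 x 10^-6 = 0.0053 × [F^-]^2  ⇒  [F^-] = 1.4 × 10^-2 M.
The salt with the lower threshold [F^-] precipitates first: MgF2.

MgF2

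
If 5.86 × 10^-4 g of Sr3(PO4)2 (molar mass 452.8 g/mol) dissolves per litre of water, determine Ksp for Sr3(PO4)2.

Molar solubility s = (5.86 × 10^-4 g/L) / (452.8 g/mol) = 1.294 x 10^-6 M.
Sr3(PO4)2(s) ⇌ 3 Sr^2+(aq) + 2 PO4^3-(aq)
With molar solubility s: [Sr^2+] = 3s, [PO4^3-] = 2s.
Ksp = [Sr^2+]^3[PO4^3-]^2
Ksp = (3s)^3(2s)^2 = 108s^5
With s = 1.294 x 10^-6: Ksp = 3.92 × 10^-28

Ksp = 3.92 × 10^-28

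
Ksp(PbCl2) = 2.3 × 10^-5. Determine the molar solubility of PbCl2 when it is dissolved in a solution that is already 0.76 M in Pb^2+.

2.8 x 10^-3 M

PbCl2(s) ⇌ Pb^2+ + 2 Cl^-
Ksp = [Pb^2+][Cl^-]^2
If s mol/L dissolves here, [Pb^2+] = 0.76 + s ≈ 0.76, [Cl^-] = 2s (since the Pb^2+ already present dominates).
Ksp ≈ 0.76 × (2s)^2
s = 2.8 × 10^-3 M
Check: s = 2.8 x 10^-3 ≪ 0.76, so the approximation is valid.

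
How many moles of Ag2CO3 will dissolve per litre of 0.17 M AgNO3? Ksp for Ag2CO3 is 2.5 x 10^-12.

Ag2CO3(s) ⇌ 2 Ag^+(aq) + CO3^2-(aq)
Ksp = [Ag^+]^2[CO3^2-]
If s mol/L dissolves here, [Ag^+] = 0.17 + 2s ≈ 0.17, [CO3^2-] = s (since Ag^+ from AgNO3 dominates).
Ksp ≈ (0.17)^2 × s
s = 8.7 × 10^-11 M
Check: 2s = 1.7 × 10^-10 ≪ 0.17, so the approximation is valid.

s = 8.7e-11 M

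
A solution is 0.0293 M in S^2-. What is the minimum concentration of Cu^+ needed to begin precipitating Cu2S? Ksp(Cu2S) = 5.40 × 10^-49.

Cu2S(s) ⇌ 2 Cu^+(aq) + S^2-(aq)
Ksp = [Cu^+]^2[S^2-]
Precipitation begins when Q = Ksp. With [S^2-] = 0.0293 M:
5.40 × 10^-49 = (0.0293) × [Cu^+]^2
[Cu^+] = (5.40 × 10^-49 / 2.93 × 10^-2)^(1/2) = 4.29 x 10^-24 M

[Cu^+] ≈ 4.29e-24 M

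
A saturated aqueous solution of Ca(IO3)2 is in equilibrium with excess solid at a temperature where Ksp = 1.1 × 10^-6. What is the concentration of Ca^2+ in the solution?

[Ca^2+] ≈ 6.5e-3 M

Ca(IO3)2(s) ⇌ Ca^2+ + 2 IO3^-
Ksp = [Ca^2+][IO3^-]^2
Let s = molar solubility. Then [Ca^2+] = s and [IO3^-] = 2s.
So Ksp = s × (2s)^2 = 4s^3
s = (1.1 × 10^-6 / 4)^(1/3) = 6.50 × 10^-3 M
[Ca^2+] = s = 6.5 × 10^-3 M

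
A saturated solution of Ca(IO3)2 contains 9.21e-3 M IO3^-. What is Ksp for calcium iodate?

Ca(IO3)2(s) <=> Ca^2+ + 2 IO3^-
Stoichiometry gives [Ca^2+] = (1/2)[IO3^-] = 4.605 × 10^-3 M.
Ksp = [Ca^2+][IO3^-]^2
Ksp = 4.605 × 10^-3 × (9.21 × 10^-3)^2 = 3.91 x 10^-7

Ksp ≈ 3.91e-7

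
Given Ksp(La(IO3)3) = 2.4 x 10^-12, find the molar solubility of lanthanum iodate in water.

s = 5.5e-4 M

La(IO3)3(s) <=> La^3+(aq) + 3 IO3^-(aq)
Ksp = [La^3+][IO3^-]^3
Let s = molar solubility. Then [La^3+] = s and [IO3^-] = 3s.
Ksp = s(3s)^3 = 27s^4
s^4 = 2.4 x 10^-12 / 27, so s = 5.5 × 10^-4 M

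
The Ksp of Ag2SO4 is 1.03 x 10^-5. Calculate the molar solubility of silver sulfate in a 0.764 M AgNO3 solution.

Ag2SO4(s) ⇌ 2 Ag^+ + SO4^2-
Ksp = [Ag^+]^2[SO4^2-]
Let s = moles of Ag2SO4 that dissolve per litre. [Ag^+] = 0.764 + 2s ≈ 0.764, [SO4^2-] = s (Ksp is small, so little additional dissolves).
Ksp ≈ (0.764)^2 × s
s = 1.76 × 10^-5 M
Check: 2s = 3.5 × 10^-5 ≪ 0.764, so the approximation is valid.

s = 1.76e-5 M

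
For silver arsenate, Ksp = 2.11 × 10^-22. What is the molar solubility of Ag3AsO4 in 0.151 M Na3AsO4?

Ag3AsO4(s) ⇌ 3 Ag^+ + AsO4^3-
Ksp = [Ag^+]^3[AsO4^3-]
Let s be the molar solubility in this solution. [Ag^+] = 3s, [AsO4^3-] = 0.151 + s ≈ 0.151 (Ksp is small, so little additional dissolves).
Ksp ≈ (3s)^3 × 0.151
s = 3.73 x 10^-8 M
Check: s = 3.7 × 10^-8 ≪ 0.151, so the approximation is valid.

s ≈ 3.73e-8 M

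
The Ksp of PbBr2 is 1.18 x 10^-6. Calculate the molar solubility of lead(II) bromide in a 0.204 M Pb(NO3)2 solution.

1.20e-3 M

PbBr2(s) ⇌ Pb^2+ + 2 Br^-
Ksp = [Pb^2+][Br^-]^2
Let s be the molar solubility in this solution. [Pb^2+] = 0.204 + s ≈ 0.204, [Br^-] = 2s (Ksp is small, so little additional dissolves).
Ksp ≈ 0.204 × (2s)^2
s = 1.20 × 10^-3 M
Check: s = 1.2 × 10^-3 ≪ 0.204, so the approximation is valid.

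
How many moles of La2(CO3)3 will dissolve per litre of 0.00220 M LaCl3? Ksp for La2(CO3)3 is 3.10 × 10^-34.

La2(CO3)3(s) <=> 2 La^3+(aq) + 3 CO3^2-(aq)
Ksp = [La^3+]^2[CO3^2-]^3
Let s = moles of La2(CO3)3 that dissolve per litre. [La^3+] = 0.00220 + 2s ≈ 0.00220, [CO3^2-] = 3s (Ksp is small, so little additional dissolves).
Ksp ≈ (0.00220)^2 × (3s)^3
s = 1.33 x 10^-10 M
Check: 2s = 2.7 × 10^-10 ≪ 0.00220, so the approximation is valid.

s ≈ 1.33 × 10^-10 M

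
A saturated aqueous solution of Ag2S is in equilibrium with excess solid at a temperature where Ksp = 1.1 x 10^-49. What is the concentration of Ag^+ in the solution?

[Ag^+] ≈ 6.0 x 10^-17 M

Ag2S(s) <=> 2 Ag^+(aq) + S^2-(aq)
Ksp = [Ag^+]^2[S^2-]
With molar solubility s: [Ag^+] = 2s, [S^2-] = s.
So Ksp = (2s)^2 × s = 4s^3
s^3 = 1.1 x 10^-49 / 4, so s = 3.02 × 10^-17 M
[Ag^+] = 2s = 6.0 × 10^-17 M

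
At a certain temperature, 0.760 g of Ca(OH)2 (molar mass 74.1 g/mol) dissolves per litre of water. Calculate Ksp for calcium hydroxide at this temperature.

Ksp = 4.32 × 10^-6

Molar solubility s = (7.60 x 10^-1 g/L) / (74.1 g/mol) = 1.026 x 10^-2 M.
Ca(OH)2(s) <=> Ca^2+(aq) + 2 OH^-(aq)
With molar solubility s: [Ca^2+] = s, [OH^-] = 2s.
Ksp = [Ca^2+][OH^-]^2
So Ksp = s × (2s)^2 = 4s^3
With s = 1.026 × 10^-2: Ksp = 4.32 x 10^-6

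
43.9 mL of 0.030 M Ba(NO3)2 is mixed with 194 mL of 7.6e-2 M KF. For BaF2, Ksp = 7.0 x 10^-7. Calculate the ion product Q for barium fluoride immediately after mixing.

Total volume = 43.9 + 194 = 237.9 mL.
[Ba^2+] = 3.0 x 10^-2 × (43.9/237.9) = 5.54 × 10^-3 M
[F^-] = 7.6 x 10^-2 × (194/237.9) = 6.20 × 10^-2 M
BaF2(s) <=> Ba^2+(aq) + 2 F^-(aq), so Q = [Ba^2+][F^-]^2
Q = (5.54 x 10^-3)(6.20 × 10^-2)^2 = 2.1 × 10^-5
Q > Ksp, so BaF2 will precipitate.

Q ≈ 2.1 x 10^-5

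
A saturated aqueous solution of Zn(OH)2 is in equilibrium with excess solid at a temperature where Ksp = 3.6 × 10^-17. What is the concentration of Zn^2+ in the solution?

Zn(OH)2(s) <=> Zn^2+ + 2 OH^-
Ksp = [Zn^2+][OH^-]^2
With molar solubility s: [Zn^2+] = s, [OH^-] = 2s.
Ksp = s(2s)^2 = 4s^3
s = (3.6 × 10^-17 / 4)^(1/3) = 2.08 × 10^-6 M
[Zn^2+] = s = 2.1 × 10^-6 M

[Zn^2+] ≈ 2.1e-6 M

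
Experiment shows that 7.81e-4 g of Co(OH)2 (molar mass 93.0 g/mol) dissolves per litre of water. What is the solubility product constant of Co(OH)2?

2.37e-15

Molar solubility s = (7.81 × 10^-4 g/L) / (93.0 g/mol) = 8.398 × 10^-6 M.
Co(OH)2(s) ⇌ Co^2+(aq) + 2 OH^-(aq)
Let s = molar solubility. Then [Co^2+] = s and [OH^-] = 2s.
Ksp = [Co^2+][OH^-]^2
Ksp = s(2s)^2 = 4s^3
Ksp = 4 × (8.398 × 10^-6)^3 = 2.37 × 10^-15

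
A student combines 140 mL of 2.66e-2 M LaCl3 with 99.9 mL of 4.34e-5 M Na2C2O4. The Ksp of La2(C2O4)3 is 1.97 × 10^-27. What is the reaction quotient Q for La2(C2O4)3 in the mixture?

Q = 1.42 x 10^-18

Total volume = 140 + 99.9 = 239.9 mL.
[La^3+] = 2.66 x 10^-2 × (140/239.9) = 1.552 × 10^-2 M
[C2O4^2-] = 4.34 x 10^-5 × (99.9/239.9) = 1.807 × 10^-5 M
La2(C2O4)3(s) ⇌ 2 La^3+ + 3 C2O4^2-, so Q = [La^3+]^2[C2O4^2-]^3
Q = (1.552 × 10^-2)^2(1.807 x 10^-5)^3 = 1.42 × 10^-18
Q > Ksp, so La2(C2O4)3 will precipitate.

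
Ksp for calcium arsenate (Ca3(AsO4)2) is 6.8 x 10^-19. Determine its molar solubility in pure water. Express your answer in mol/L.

s = 9.1e-5 M

Ca3(AsO4)2(s) ⇌ 3 Ca^2+(aq) + 2 AsO4^3-(aq)
Ksp = [Ca^2+]^3[AsO4^3-]^2
Let s = molar solubility. Then [Ca^2+] = 3s and [AsO4^3-] = 2s.
Substituting: Ksp = (3s)^3(2s)^2 = 108s^5
Solving, s = (6.8 x 10^-19/108)^(1/5) = 9.1 x 10^-5 M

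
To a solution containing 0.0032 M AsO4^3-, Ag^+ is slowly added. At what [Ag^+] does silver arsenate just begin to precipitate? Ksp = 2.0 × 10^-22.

[Ag^+] ≈ 4.0 x 10^-7 M

Ag3AsO4(s) <=> 3 Ag^+ + AsO4^3-
Ksp = [Ag^+]^3[AsO4^3-]
Precipitation begins when Q = Ksp. With [AsO4^3-] = 0.0032 M:
2.0 × 10^-22 = (0.0032) × [Ag^+]^3
[Ag^+] = (2.0 × 10^-22 / 3.2 × 10^-3)^(1/3) = 4.0 x 10^-7 M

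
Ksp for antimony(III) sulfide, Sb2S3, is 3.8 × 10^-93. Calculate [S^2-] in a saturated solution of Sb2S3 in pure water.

Sb2S3(s) <=> 2 Sb^3+ + 3 S^2-
Ksp = [Sb^3+]^2[S^2-]^3
If s mol/L of Sb2S3 dissolves, [Sb^3+] = 2s and [S^2-] = 3s.
Substituting: Ksp = (2s)^2(3s)^3 = 108s^5
Solving, s = (3.8 × 10^-93/108)^(1/5) = 1.29 × 10^-19 M
[S^2-] = 3s = 3.9 x 10^-19 M

3.9 × 10^-19 M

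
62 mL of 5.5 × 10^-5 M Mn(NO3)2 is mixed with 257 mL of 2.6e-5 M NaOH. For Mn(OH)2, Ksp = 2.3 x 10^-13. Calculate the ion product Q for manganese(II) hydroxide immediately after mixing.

4.7 x 10^-15

Total volume = 62 + 257 = 319 mL.
[Mn^2+] = 5.5 x 10^-5 × (62/319) = 1.07 x 10^-5 M
[OH^-] = 2.6 x 10^-5 × (257/319) = 2.09 × 10^-5 M
Mn(OH)2(s) <=> Mn^2+ + 2 OH^-, so Q = [Mn^2+][OH^-]^2
Q = (1.07 × 10^-5)(2.09 × 10^-5)^2 = 4.7 x 10^-15
Q < Ksp, so no precipitate of Mn(OH)2 forms.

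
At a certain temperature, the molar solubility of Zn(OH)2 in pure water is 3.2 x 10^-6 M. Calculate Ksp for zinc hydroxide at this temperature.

Zn(OH)2(s) ⇌ Zn^2+(aq) + 2 OH^-(aq)
Let s = molar solubility. Then [Zn^2+] = s and [OH^-] = 2s.
Ksp = [Zn^2+][OH^-]^2
Ksp = s(2s)^2 = 4s^3
Ksp = 4 × (3.2 × 10^-6)^3 = 1.3 × 10^-16

Ksp ≈ 1.3e-16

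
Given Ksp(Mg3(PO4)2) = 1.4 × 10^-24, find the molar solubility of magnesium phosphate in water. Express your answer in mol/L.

6.6e-6 M

Mg3(PO4)2(s) <=> 3 Mg^2+(aq) + 2 PO4^3-(aq)
Ksp = [Mg^2+]^3[PO4^3-]^2
If s mol/L of Mg3(PO4)2 dissolves, [Mg^2+] = 3s and [PO4^3-] = 2s.
Ksp = (3s)^3(2s)^2 = 108s^5
Solving, s = (1.4 × 10^-24/108)^(1/5) = 6.6 × 10^-6 M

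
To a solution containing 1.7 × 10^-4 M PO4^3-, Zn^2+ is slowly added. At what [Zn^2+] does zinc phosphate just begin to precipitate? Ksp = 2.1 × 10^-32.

Zn3(PO4)2(s) ⇌ 3 Zn^2+ + 2 PO4^3-
Ksp = [Zn^2+]^3[PO4^3-]^2
Precipitation begins when Q = Ksp. With [PO4^3-] = 1.7 × 10^-4 M:
2.1 × 10^-32 = (1.7 × 10^-4)^2 × [Zn^2+]^3
[Zn^2+] = (2.1 × 10^-32 / 2.89 x 10^-8)^(1/3) = 9.0 × 10^-9 M

9.0e-9 M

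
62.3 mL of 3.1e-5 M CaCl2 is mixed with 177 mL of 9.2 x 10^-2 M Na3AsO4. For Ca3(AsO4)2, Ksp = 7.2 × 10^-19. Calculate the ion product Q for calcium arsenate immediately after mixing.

Total volume = 62.3 + 177 = 239.3 mL.
[Ca^2+] = 3.1 x 10^-5 × (62.3/239.3) = 8.07 x 10^-6 M
[AsO4^3-] = 9.2 × 10^-2 × (177/239.3) = 6.80 × 10^-2 M
Ca3(AsO4)2(s) ⇌ 3 Ca^2+ + 2 AsO4^3-, so Q = [Ca^2+]^3[AsO4^3-]^2
Q = (8.07 x 10^-6)^3(6.80 × 10^-2)^2 = 2.4 × 10^-18
Q > Ksp, so Ca3(AsO4)2 will precipitate.

Q ≈ 2.4e-18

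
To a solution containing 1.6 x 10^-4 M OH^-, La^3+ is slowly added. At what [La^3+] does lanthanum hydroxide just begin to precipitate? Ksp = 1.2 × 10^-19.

La(OH)3(s) <=> La^3+(aq) + 3 OH^-(aq)
Ksp = [La^3+][OH^-]^3
Precipitation begins when Q = Ksp. With [OH^-] = 1.6 x 10^-4 M:
1.2 × 10^-19 = (1.6 x 10^-4)^3 × [La^3+]
[La^3+] = (1.2 × 10^-19 / 4.10 x 10^-12) = 2.9 x 10^-8 M

[La^3+] = 2.9 × 10^-8 M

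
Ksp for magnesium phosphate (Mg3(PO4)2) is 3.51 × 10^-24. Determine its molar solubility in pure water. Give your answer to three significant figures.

7.99 × 10^-6 M

Mg3(PO4)2(s) ⇌ 3 Mg^2+(aq) + 2 PO4^3-(aq)
Ksp = [Mg^2+]^3[PO4^3-]^2
Let s = molar solubility. Then [Mg^2+] = 3s and [PO4^3-] = 2s.
Ksp = (3s)^3(2s)^2 = 108s^5
s = (3.51 × 10^-24 / 108)^(1/5) = 7.99 × 10^-6 M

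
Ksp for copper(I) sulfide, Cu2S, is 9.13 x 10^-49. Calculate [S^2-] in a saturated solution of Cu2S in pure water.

Cu2S(s) ⇌ 2 Cu^+ + S^2-
Ksp = [Cu^+]^2[S^2-]
Let s = molar solubility. Then [Cu^+] = 2s and [S^2-] = s.
Substituting: Ksp = (2s)^2s = 4s^3
Solving, s = (9.13 x 10^-49/4)^(1/3) = 6.111 × 10^-17 M
[S^2-] = s = 6.11 × 10^-17 M

[S^2-] ≈ 6.11 × 10^-17 M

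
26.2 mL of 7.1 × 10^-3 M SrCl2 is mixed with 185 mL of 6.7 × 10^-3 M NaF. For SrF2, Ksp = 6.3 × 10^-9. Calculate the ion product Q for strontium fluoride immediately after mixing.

Total volume = 26.2 + 185 = 211.2 mL.
[Sr^2+] = 7.1 x 10^-3 × (26.2/211.2) = 8.81 × 10^-4 M
[F^-] = 6.7 x 10^-3 × (185/211.2) = 5.87 x 10^-3 M
SrF2(s) ⇌ Sr^2+(aq) + 2 F^-(aq), so Q = [Sr^2+][F^-]^2
Q = (8.81 × 10^-4)(5.87 × 10^-3)^2 = 3.0 × 10^-8
Q > Ksp, so SrF2 will precipitate.

3.0 × 10^-8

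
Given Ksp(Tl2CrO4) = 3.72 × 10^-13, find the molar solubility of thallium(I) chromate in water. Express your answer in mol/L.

s ≈ 4.53 x 10^-5 M

Tl2CrO4(s) ⇌ 2 Tl^+(aq) + CrO4^2-(aq)
Ksp = [Tl^+]^2[CrO4^2-]
Let s = molar solubility. Then [Tl^+] = 2s and [CrO4^2-] = s.
Substituting: Ksp = (2s)^2s = 4s^3
s^3 = 3.72 × 10^-13 / 4, so s = 4.53 × 10^-5 M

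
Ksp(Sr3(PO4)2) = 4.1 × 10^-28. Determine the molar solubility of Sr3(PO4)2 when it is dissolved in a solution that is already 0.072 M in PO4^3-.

s ≈ 1.4e-9 M

Sr3(PO4)2(s) <=> 3 Sr^2+(aq) + 2 PO4^3-(aq)
Ksp = [Sr^2+]^3[PO4^3-]^2
Let s be the molar solubility in this solution. [Sr^2+] = 3s, [PO4^3-] = 0.072 + 2s ≈ 0.072 (since the PO4^3- already present dominates).
Ksp ≈ (3s)^3 × (0.072)^2
s = 1.4 x 10^-9 M
Check: 2s = 2.9 x 10^-9 ≪ 0.072, so the approximation is valid.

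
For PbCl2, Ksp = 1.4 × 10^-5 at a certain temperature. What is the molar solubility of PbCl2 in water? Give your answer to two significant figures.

s ≈ 1.5 × 10^-2 M

PbCl2(s) ⇌ Pb^2+ + 2 Cl^-
Ksp = [Pb^2+][Cl^-]^2
With molar solubility s: [Pb^2+] = s, [Cl^-] = 2s.
Ksp = s(2s)^2 = 4s^3
s^3 = 1.4 × 10^-5 / 4, so s = 1.5 x 10^-2 M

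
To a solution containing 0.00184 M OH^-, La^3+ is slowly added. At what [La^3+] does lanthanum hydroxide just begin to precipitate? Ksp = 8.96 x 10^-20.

La(OH)3(s) ⇌ La^3+(aq) + 3 OH^-(aq)
Ksp = [La^3+][OH^-]^3
Precipitation begins when Q = Ksp. With [OH^-] = 0.00184 M:
8.96 x 10^-20 = (0.00184)^3 × [La^3+]
[La^3+] = (8.96 x 10^-20 / 6.230 x 10^-9) = 1.44 x 10^-11 M

[La^3+] = 1.44 × 10^-11 M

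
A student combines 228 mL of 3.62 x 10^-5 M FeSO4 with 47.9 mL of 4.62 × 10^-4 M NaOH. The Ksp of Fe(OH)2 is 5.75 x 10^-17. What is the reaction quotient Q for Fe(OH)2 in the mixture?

Total volume = 228 + 47.9 = 275.9 mL.
[Fe^2+] = 3.62 x 10^-5 × (228/275.9) = 2.992 × 10^-5 M
[OH^-] = 4.62 x 10^-4 × (47.9/275.9) = 8.021 × 10^-5 M
Fe(OH)2(s) <=> Fe^2+(aq) + 2 OH^-(aq), so Q = [Fe^2+][OH^-]^2
Q = (2.992 × 10^-5)(8.021 × 10^-5)^2 = 1.92 × 10^-13
Q > Ksp, so Fe(OH)2 will precipitate.

Q ≈ 1.92e-13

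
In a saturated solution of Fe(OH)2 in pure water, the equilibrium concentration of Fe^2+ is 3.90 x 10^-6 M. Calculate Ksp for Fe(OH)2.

2.37e-16

Fe(OH)2(s) ⇌ Fe^2+(aq) + 2 OH^-(aq)
Stoichiometry gives [OH^-] = (2/1)[Fe^2+] = 7.800 x 10^-6 M.
Ksp = [Fe^2+][OH^-]^2
Ksp = 3.90 x 10^-6 × (7.800 × 10^-6)^2 = 2.37 x 10^-16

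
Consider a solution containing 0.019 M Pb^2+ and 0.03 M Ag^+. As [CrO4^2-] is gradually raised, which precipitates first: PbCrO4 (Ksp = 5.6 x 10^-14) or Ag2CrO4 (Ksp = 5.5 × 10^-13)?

Each salt begins to precipitate when Q = Ksp, i.e. when [CrO4^2-] reaches its threshold.
For PbCrO4: 5.6 x 10^-14 = 0.019 × [CrO4^2-]  ⇒  [CrO4^2-] = 2.9 × 10^-12 M.
For Ag2CrO4: 5.5 × 10^-13 = (0.03)^2 × [CrO4^2-]  ⇒  [CrO4^2-] = 6.1 x 10^-10 M.
The salt with the lower threshold [CrO4^2-] precipitates first: PbCrO4.

PbCrO4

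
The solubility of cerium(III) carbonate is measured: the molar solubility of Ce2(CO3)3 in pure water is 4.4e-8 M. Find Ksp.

Ksp = 1.8e-35

Ce2(CO3)3(s) ⇌ 2 Ce^3+ + 3 CO3^2-
With molar solubility s: [Ce^3+] = 2s, [CO3^2-] = 3s.
Ksp = [Ce^3+]^2[CO3^2-]^3
Ksp = (2s)^2(3s)^3 = 108s^5
With s = 4.4 × 10^-8: Ksp = 1.8 × 10^-35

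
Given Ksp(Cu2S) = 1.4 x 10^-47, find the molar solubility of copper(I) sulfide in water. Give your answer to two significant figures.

Cu2S(s) <=> 2 Cu^+ + S^2-
Ksp = [Cu^+]^2[S^2-]
Let s = molar solubility. Then [Cu^+] = 2s and [S^2-] = s.
So Ksp = (2s)^2 × s = 4s^3
s^3 = 1.4 x 10^-47 / 4, so s = 1.5 × 10^-16 M

s = 1.5 × 10^-16 M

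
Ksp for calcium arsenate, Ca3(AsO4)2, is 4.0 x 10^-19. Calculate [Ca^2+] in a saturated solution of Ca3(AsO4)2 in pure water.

Ca3(AsO4)2(s) ⇌ 3 Ca^2+ + 2 AsO4^3-
Ksp = [Ca^2+]^3[AsO4^3-]^2
If s mol/L of Ca3(AsO4)2 dissolves, [Ca^2+] = 3s and [AsO4^3-] = 2s.
Substituting: Ksp = (3s)^3(2s)^2 = 108s^5
s^5 = 4.0 x 10^-19 / 108, so s = 8.20 × 10^-5 M
[Ca^2+] = 3s = 2.5 × 10^-4 M

[Ca^2+] = 2.5 x 10^-4 M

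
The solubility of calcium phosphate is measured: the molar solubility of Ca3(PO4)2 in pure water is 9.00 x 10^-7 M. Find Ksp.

6.38 × 10^-29

Ca3(PO4)2(s) <=> 3 Ca^2+ + 2 PO4^3-
With molar solubility s: [Ca^2+] = 3s, [PO4^3-] = 2s.
Ksp = [Ca^2+]^3[PO4^3-]^2
Ksp = (3s)^3(2s)^2 = 108s^5
With s = 9.00 x 10^-7: Ksp = 6.38 × 10^-29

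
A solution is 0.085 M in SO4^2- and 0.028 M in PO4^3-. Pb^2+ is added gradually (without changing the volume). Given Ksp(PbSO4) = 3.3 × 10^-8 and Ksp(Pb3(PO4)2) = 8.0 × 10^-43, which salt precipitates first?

Pb3(PO4)2

Precipitation of each salt starts when its ion product equals its Ksp.
For PbSO4: 3.3 × 10^-8 = 0.085 × [Pb^2+]  ⇒  [Pb^2+] = 3.9 x 10^-7 M.
For Pb3(PO4)2: 8.0 × 10^-43 = (0.028)^2 × [Pb^2+]^3  ⇒  [Pb^2+] = 1.0 × 10^-13 M.
The salt with the lower threshold [Pb^2+] precipitates first: Pb3(PO4)2.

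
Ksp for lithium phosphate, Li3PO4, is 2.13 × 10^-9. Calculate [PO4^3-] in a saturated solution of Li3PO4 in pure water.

Li3PO4(s) <=> 3 Li^+ + PO4^3-
Ksp = [Li^+]^3[PO4^3-]
For each mole of Li3PO4 that dissolves: [Li^+] = 3s, [PO4^3-] = s.
Ksp = (3s)^3s = 27s^4
s^4 = 2.13 × 10^-9 / 27, so s = 2.980 x 10^-3 M
[PO4^3-] = s = 2.98 x 10^-3 M

[PO4^3-] = 2.98 x 10^-3 M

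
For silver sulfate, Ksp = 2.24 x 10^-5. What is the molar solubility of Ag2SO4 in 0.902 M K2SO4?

Ag2SO4(s) ⇌ 2 Ag^+ + SO4^2-
Ksp = [Ag^+]^2[SO4^2-]
Let s = moles of Ag2SO4 that dissolve per litre. [Ag^+] = 2s, [SO4^2-] = 0.902 + s ≈ 0.902 (Ksp is small, so little additional dissolves).
Ksp ≈ (2s)^2 × 0.902
s = 2.49 × 10^-3 M
Check: s = 2.5 × 10^-3 ≪ 0.902, so the approximation is valid.

s ≈ 2.49 × 10^-3 M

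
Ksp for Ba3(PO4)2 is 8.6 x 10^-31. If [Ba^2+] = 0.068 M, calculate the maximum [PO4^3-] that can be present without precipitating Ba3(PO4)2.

Ba3(PO4)2(s) ⇌ 3 Ba^2+ + 2 PO4^3-
Ksp = [Ba^2+]^3[PO4^3-]^2
Precipitation begins when Q = Ksp. With [Ba^2+] = 0.068 M:
8.6 x 10^-31 = (0.068)^3 × [PO4^3-]^2
[PO4^3-] = (8.6 x 10^-31 / 3.14 × 10^-4)^(1/2) = 5.2 x 10^-14 M

5.2 × 10^-14 M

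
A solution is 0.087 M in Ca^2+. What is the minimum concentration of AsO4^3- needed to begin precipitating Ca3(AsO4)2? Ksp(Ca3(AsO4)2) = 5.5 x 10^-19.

[AsO4^3-] = 2.9 × 10^-8 M

Ca3(AsO4)2(s) ⇌ 3 Ca^2+ + 2 AsO4^3-
Ksp = [Ca^2+]^3[AsO4^3-]^2
Precipitation begins when Q = Ksp. With [Ca^2+] = 0.087 M:
5.5 x 10^-19 = (0.087)^3 × [AsO4^3-]^2
[AsO4^3-] = (5.5 x 10^-19 / 6.59 × 10^-4)^(1/2) = 2.9 x 10^-8 M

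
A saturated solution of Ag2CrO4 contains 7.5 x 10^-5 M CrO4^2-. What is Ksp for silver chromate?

1.7 x 10^-12

Ag2CrO4(s) <=> 2 Ag^+ + CrO4^2-
Stoichiometry gives [Ag^+] = (2/1)[CrO4^2-] = 1.50 x 10^-4 M.
Ksp = [Ag^+]^2[CrO4^2-]
Ksp = (1.50 × 10^-4)^2 × 7.5 × 10^-5 = 1.7 × 10^-12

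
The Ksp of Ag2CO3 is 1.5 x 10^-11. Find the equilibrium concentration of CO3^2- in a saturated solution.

Ag2CO3(s) <=> 2 Ag^+(aq) + CO3^2-(aq)
Ksp = [Ag^+]^2[CO3^2-]
If s mol/L of Ag2CO3 dissolves, [Ag^+] = 2s and [CO3^2-] = s.
Substituting: Ksp = (2s)^2s = 4s^3
Solving, s = (1.5 x 10^-11/4)^(1/3) = 1.55 × 10^-4 M
[CO3^2-] = s = 1.6 × 10^-4 M

[CO3^2-] = 1.6 × 10^-4 M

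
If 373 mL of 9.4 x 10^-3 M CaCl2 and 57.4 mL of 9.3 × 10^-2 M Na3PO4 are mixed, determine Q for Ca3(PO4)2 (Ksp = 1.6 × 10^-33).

8.3 × 10^-11

Total volume = 373 + 57.4 = 430.4 mL.
[Ca^2+] = 9.4 × 10^-3 × (373/430.4) = 8.15 × 10^-3 M
[PO4^3-] = 9.3 x 10^-2 × (57.4/430.4) = 1.24 × 10^-2 M
Ca3(PO4)2(s) <=> 3 Ca^2+(aq) + 2 PO4^3-(aq), so Q = [Ca^2+]^3[PO4^3-]^2
Q = (8.15 x 10^-3)^3(1.24 × 10^-2)^2 = 8.3 × 10^-11
Q > Ksp, so Ca3(PO4)2 will precipitate.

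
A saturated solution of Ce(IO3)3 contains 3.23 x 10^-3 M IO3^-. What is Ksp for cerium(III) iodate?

Ce(IO3)3(s) <=> Ce^3+(aq) + 3 IO3^-(aq)
Stoichiometry gives [Ce^3+] = (1/3)[IO3^-] = 1.077 × 10^-3 M.
Ksp = [Ce^3+][IO3^-]^3
Ksp = 1.077 × 10^-3 × (3.23 x 10^-3)^3 = 3.63 x 10^-11

Ksp ≈ 3.63 × 10^-11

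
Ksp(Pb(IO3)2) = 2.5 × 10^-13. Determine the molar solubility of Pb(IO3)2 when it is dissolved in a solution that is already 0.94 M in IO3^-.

Pb(IO3)2(s) ⇌ Pb^2+ + 2 IO3^-
Ksp = [Pb^2+][IO3^-]^2
Let s = moles of Pb(IO3)2 that dissolve per litre. [Pb^2+] = s, [IO3^-] = 0.94 + 2s ≈ 0.94 (Ksp is small, so little additional dissolves).
Ksp ≈ s × (0.94)^2
s = 2.8 × 10^-13 M
Check: 2s = 5.7 x 10^-13 ≪ 0.94, so the approximation is valid.

s ≈ 2.8 × 10^-13 M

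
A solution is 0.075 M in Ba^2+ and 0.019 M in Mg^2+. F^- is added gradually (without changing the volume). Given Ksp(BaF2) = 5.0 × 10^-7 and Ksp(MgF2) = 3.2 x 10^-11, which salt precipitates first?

Each salt begins to precipitate when Q = Ksp, i.e. when [F^-] reaches its threshold.
For BaF2: 5.0 × 10^-7 = 0.075 × [F^-]^2  ⇒  [F^-] = 2.6 × 10^-3 M.
For MgF2: 3.2 x 10^-11 = 0.019 × [F^-]^2  ⇒  [F^-] = 4.1 × 10^-5 M.
The salt with the lower threshold [F^-] precipitates first: MgF2.

MgF2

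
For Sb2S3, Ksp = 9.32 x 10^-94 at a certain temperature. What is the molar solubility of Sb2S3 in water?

9.71 x 10^-20 M

Sb2S3(s) ⇌ 2 Sb^3+ + 3 S^2-
Ksp = [Sb^3+]^2[S^2-]^3
If s mol/L of Sb2S3 dissolves, [Sb^3+] = 2s and [S^2-] = 3s.
Ksp = (2s)^2(3s)^3 = 108s^5
Solving, s = (9.32 x 10^-94/108)^(1/5) = 9.71 × 10^-20 M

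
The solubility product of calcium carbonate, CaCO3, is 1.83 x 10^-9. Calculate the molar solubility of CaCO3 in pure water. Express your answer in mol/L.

CaCO3(s) ⇌ Ca^2+ + CO3^2-
Ksp = [Ca^2+][CO3^2-]
Let s = molar solubility. Then [Ca^2+] = s and [CO3^2-] = s.
Ksp = s^2
s = √(1.83 x 10^-9) = 4.28 x 10^-5 M

s = 4.28 x 10^-5 M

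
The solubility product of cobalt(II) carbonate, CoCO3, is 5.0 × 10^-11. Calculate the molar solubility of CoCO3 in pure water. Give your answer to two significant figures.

s ≈ 7.1 × 10^-6 M

CoCO3(s) ⇌ Co^2+(aq) + CO3^2-(aq)
Ksp = [Co^2+][CO3^2-]
Let s = molar solubility. Then [Co^2+] = s and [CO3^2-] = s.
Ksp = s × s = s^2
s = (5.0 × 10^-11)^(1/2) = 7.1 × 10^-6 M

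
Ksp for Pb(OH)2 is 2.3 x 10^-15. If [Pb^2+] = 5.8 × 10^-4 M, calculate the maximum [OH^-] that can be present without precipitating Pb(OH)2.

2.0e-6 M

Pb(OH)2(s) ⇌ Pb^2+(aq) + 2 OH^-(aq)
Ksp = [Pb^2+][OH^-]^2
Precipitation begins when Q = Ksp. With [Pb^2+] = 5.8 × 10^-4 M:
2.3 x 10^-15 = (5.8 × 10^-4) × [OH^-]^2
[OH^-] = (2.3 x 10^-15 / 5.8 × 10^-4)^(1/2) = 2.0 × 10^-6 M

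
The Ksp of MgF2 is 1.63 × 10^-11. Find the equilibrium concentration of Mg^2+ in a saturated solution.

MgF2(s) <=> Mg^2+ + 2 F^-
Ksp = [Mg^2+][F^-]^2
If s mol/L of MgF2 dissolves, [Mg^2+] = s and [F^-] = 2s.
Ksp = s(2s)^2 = 4s^3
s = (1.63 × 10^-11 / 4)^(1/3) = 1.597 × 10^-4 M
[Mg^2+] = s = 1.60 x 10^-4 M

1.60 × 10^-4 M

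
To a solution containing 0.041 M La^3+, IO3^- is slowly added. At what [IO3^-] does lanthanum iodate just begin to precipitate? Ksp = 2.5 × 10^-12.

3.9 x 10^-4 M

La(IO3)3(s) <=> La^3+ + 3 IO3^-
Ksp = [La^3+][IO3^-]^3
Precipitation begins when Q = Ksp. With [La^3+] = 0.041 M:
2.5 × 10^-12 = (0.041) × [IO3^-]^3
[IO3^-] = (2.5 × 10^-12 / 4.1 × 10^-2)^(1/3) = 3.9 x 10^-4 M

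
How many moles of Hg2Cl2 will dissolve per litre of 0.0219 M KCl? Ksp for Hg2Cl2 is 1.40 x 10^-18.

s ≈ 2.92 × 10^-15 M

Hg2Cl2(s) ⇌ Hg2^2+ + 2 Cl^-
Ksp = [Hg2^2+][Cl^-]^2
Let s be the molar solubility in this solution. [Hg2^2+] = s, [Cl^-] = 0.0219 + 2s ≈ 0.0219 (Ksp is small, so little additional dissolves).
Ksp ≈ s × (0.0219)^2
s = 2.92 x 10^-15 M
Check: 2s = 5.8 × 10^-15 ≪ 0.0219, so the approximation is valid.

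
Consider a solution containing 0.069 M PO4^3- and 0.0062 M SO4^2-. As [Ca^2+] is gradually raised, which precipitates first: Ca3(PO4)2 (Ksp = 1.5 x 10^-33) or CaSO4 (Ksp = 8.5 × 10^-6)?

Precipitation of each salt starts when its ion product equals its Ksp.
For Ca3(PO4)2: 1.5 x 10^-33 = (0.069)^2 × [Ca^2+]^3  ⇒  [Ca^2+] = 6.8 × 10^-11 M.
For CaSO4: 8.5 × 10^-6 = 0.0062 × [Ca^2+]  ⇒  [Ca^2+] = 1.4 x 10^-3 M.
The salt with the lower threshold [Ca^2+] precipitates first: Ca3(PO4)2.

Ca3(PO4)2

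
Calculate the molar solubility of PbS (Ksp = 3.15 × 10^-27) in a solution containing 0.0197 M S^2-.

PbS(s) ⇌ Pb^2+(aq) + S^2-(aq)
Ksp = [Pb^2+][S^2-]
If s mol/L dissolves here, [Pb^2+] = s, [S^2-] = 0.0197 + s ≈ 0.0197 (since the S^2- already present dominates).
Ksp ≈ s × 0.0197
s = 1.60 × 10^-25 M
Check: s = 1.6 × 10^-25 ≪ 0.0197, so the approximation is valid.

1.60e-25 M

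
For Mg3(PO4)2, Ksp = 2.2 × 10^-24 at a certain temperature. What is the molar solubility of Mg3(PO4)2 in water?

7.3 × 10^-6 M

Mg3(PO4)2(s) <=> 3 Mg^2+ + 2 PO4^3-
Ksp = [Mg^2+]^3[PO4^3-]^2
If s mol/L of Mg3(PO4)2 dissolves, [Mg^2+] = 3s and [PO4^3-] = 2s.
So Ksp = (3s)^3 × (2s)^2 = 108s^5
s = (2.2 × 10^-24 / 108)^(1/5) = 7.3 × 10^-6 M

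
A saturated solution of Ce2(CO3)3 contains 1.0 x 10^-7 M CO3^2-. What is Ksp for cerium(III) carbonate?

Ksp = 4.4 × 10^-36

Ce2(CO3)3(s) ⇌ 2 Ce^3+(aq) + 3 CO3^2-(aq)
Stoichiometry gives [Ce^3+] = (2/3)[CO3^2-] = 6.67 x 10^-8 M.
Ksp = [Ce^3+]^2[CO3^2-]^3
Ksp = (6.67 x 10^-8)^2 × (1.0 × 10^-7)^3 = 4.4 × 10^-36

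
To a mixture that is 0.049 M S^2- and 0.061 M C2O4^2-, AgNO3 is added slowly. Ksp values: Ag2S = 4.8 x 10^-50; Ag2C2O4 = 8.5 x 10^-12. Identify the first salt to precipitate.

Precipitation of each salt starts when its ion product equals its Ksp.
For Ag2S: 4.8 x 10^-50 = 0.049 × [Ag^+]^2  ⇒  [Ag^+] = 9.9 × 10^-25 M.
For Ag2C2O4: 8.5 x 10^-12 = 0.061 × [Ag^+]^2  ⇒  [Ag^+] = 1.2 x 10^-5 M.
The salt with the lower threshold [Ag^+] precipitates first: Ag2S.

Ag2S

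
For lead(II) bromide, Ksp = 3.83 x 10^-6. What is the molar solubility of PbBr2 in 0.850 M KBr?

PbBr2(s) <=> Pb^2+(aq) + 2 Br^-(aq)
Ksp = [Pb^2+][Br^-]^2
Let s be the molar solubility in this solution. [Pb^2+] = s, [Br^-] = 0.850 + 2s ≈ 0.850 (since Br^- from KBr dominates).
Ksp ≈ s × (0.850)^2
s = 5.30 × 10^-6 M
Check: 2s = 1.1 × 10^-5 ≪ 0.850, so the approximation is valid.

s = 5.30 × 10^-6 M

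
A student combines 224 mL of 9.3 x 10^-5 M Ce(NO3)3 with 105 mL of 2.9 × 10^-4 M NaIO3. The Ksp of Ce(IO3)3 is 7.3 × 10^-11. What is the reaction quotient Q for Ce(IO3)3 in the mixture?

Q ≈ 5.0e-17

Total volume = 224 + 105 = 329 mL.
[Ce^3+] = 9.3 x 10^-5 × (224/329) = 6.33 × 10^-5 M
[IO3^-] = 2.9 x 10^-4 × (105/329) = 9.26 × 10^-5 M
Ce(IO3)3(s) ⇌ Ce^3+(aq) + 3 IO3^-(aq), so Q = [Ce^3+][IO3^-]^3
Q = (6.33 x 10^-5)(9.26 x 10^-5)^3 = 5.0 × 10^-17
Q < Ksp, so no precipitate of Ce(IO3)3 forms.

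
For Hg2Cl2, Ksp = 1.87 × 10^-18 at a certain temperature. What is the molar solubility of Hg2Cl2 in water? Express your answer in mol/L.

Hg2Cl2(s) ⇌ Hg2^2+(aq) + 2 Cl^-(aq)
Ksp = [Hg2^2+][Cl^-]^2
With molar solubility s: [Hg2^2+] = s, [Cl^-] = 2s.
Substituting: Ksp = s(2s)^2 = 4s^3
s = (1.87 × 10^-18 / 4)^(1/3) = 7.76 x 10^-7 M

7.76e-7 M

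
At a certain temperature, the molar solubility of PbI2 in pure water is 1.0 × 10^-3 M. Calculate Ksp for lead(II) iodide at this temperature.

PbI2(s) ⇌ Pb^2+(aq) + 2 I^-(aq)
If s mol/L of PbI2 dissolves, [Pb^2+] = s and [I^-] = 2s.
Ksp = [Pb^2+][I^-]^2
So Ksp = s × (2s)^2 = 4s^3
With s = 1.0 × 10^-3: Ksp = 4.0 × 10^-9

4.0 x 10^-9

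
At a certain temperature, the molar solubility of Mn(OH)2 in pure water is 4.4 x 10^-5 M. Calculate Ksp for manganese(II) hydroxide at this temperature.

Mn(OH)2(s) ⇌ Mn^2+(aq) + 2 OH^-(aq)
Let s = molar solubility. Then [Mn^2+] = s and [OH^-] = 2s.
Ksp = [Mn^2+][OH^-]^2
Substituting: Ksp = s(2s)^2 = 4s^3
Ksp = 4 × (4.4 × 10^-5)^3 = 3.4 × 10^-13

Ksp ≈ 3.4 × 10^-13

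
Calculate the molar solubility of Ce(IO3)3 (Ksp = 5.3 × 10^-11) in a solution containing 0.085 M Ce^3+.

s = 2.8e-4 M

Ce(IO3)3(s) <=> Ce^3+(aq) + 3 IO3^-(aq)
Ksp = [Ce^3+][IO3^-]^3
Let s be the molar solubility in this solution. [Ce^3+] = 0.085 + s ≈ 0.085, [IO3^-] = 3s (since the Ce^3+ already present dominates).
Ksp ≈ 0.085 × (3s)^3
s = 2.8 x 10^-4 M
Check: s = 2.8 x 10^-4 ≪ 0.085, so the approximation is valid.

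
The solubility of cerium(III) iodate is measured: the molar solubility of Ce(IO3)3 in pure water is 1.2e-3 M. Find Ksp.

Ce(IO3)3(s) ⇌ Ce^3+(aq) + 3 IO3^-(aq)
Let s = molar solubility. Then [Ce^3+] = s and [IO3^-] = 3s.
Ksp = [Ce^3+][IO3^-]^3
So Ksp = s × (3s)^3 = 27s^4
Ksp = 27 × (1.2 x 10^-3)^4 = 5.6 × 10^-11

Ksp = 5.6 x 10^-11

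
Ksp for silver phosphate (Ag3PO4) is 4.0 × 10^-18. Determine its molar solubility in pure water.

s ≈ 2.0 x 10^-5 M

Ag3PO4(s) ⇌ 3 Ag^+(aq) + PO4^3-(aq)
Ksp = [Ag^+]^3[PO4^3-]
Let s = molar solubility. Then [Ag^+] = 3s and [PO4^3-] = s.
Substituting: Ksp = (3s)^3s = 27s^4
s = (4.0 × 10^-18 / 27)^(1/4) = 2.0 x 10^-5 M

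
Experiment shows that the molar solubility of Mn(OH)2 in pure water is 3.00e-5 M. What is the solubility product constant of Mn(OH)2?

Ksp ≈ 1.08 x 10^-13

Mn(OH)2(s) ⇌ Mn^2+ + 2 OH^-
For each mole of Mn(OH)2 that dissolves: [Mn^2+] = s, [OH^-] = 2s.
Ksp = [Mn^2+][OH^-]^2
Ksp = s(2s)^2 = 4s^3
With s = 3.00 × 10^-5: Ksp = 1.08 x 10^-13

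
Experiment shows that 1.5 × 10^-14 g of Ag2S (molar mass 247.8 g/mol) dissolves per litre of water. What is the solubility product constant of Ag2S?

Ksp ≈ 8.9 x 10^-49

Molar solubility s = (1.5 × 10^-14 g/L) / (247.8 g/mol) = 6.05 × 10^-17 M.
Ag2S(s) ⇌ 2 Ag^+(aq) + S^2-(aq)
If s mol/L of Ag2S dissolves, [Ag^+] = 2s and [S^2-] = s.
Ksp = [Ag^+]^2[S^2-]
So Ksp = (2s)^2 × s = 4s^3
With s = 6.05 × 10^-17: Ksp = 8.9 x 10^-49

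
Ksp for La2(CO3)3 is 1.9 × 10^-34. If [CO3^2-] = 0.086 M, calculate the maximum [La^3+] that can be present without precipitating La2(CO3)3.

La2(CO3)3(s) <=> 2 La^3+ + 3 CO3^2-
Ksp = [La^3+]^2[CO3^2-]^3
Precipitation begins when Q = Ksp. With [CO3^2-] = 0.086 M:
1.9 × 10^-34 = (0.086)^3 × [La^3+]^2
[La^3+] = (1.9 × 10^-34 / 6.36 x 10^-4)^(1/2) = 5.5 × 10^-16 M

[La^3+] = 5.5e-16 M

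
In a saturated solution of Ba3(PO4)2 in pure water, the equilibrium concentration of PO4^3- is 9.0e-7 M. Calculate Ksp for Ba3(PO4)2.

Ba3(PO4)2(s) ⇌ 3 Ba^2+(aq) + 2 PO4^3-(aq)
Stoichiometry gives [Ba^2+] = (3/2)[PO4^3-] = 1.35 x 10^-6 M.
Ksp = [Ba^2+]^3[PO4^3-]^2
Ksp = (1.35 × 10^-6)^3 × (9.0 x 10^-7)^2 = 2.0 x 10^-30

Ksp ≈ 2.0e-30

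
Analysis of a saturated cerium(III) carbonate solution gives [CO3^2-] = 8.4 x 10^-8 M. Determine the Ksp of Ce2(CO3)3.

Ce2(CO3)3(s) ⇌ 2 Ce^3+ + 3 CO3^2-
Stoichiometry gives [Ce^3+] = (2/3)[CO3^2-] = 5.60 x 10^-8 M.
Ksp = [Ce^3+]^2[CO3^2-]^3
Ksp = (5.60 × 10^-8)^2 × (8.4 × 10^-8)^3 = 1.9 × 10^-36

1.9 × 10^-36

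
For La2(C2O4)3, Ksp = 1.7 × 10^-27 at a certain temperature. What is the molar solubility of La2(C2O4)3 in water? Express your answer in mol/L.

La2(C2O4)3(s) ⇌ 2 La^3+(aq) + 3 C2O4^2-(aq)
Ksp = [La^3+]^2[C2O4^2-]^3
For each mole of La2(C2O4)3 that dissolves: [La^3+] = 2s, [C2O4^2-] = 3s.
So Ksp = (2s)^2 × (3s)^3 = 108s^5
s = (1.7 × 10^-27 / 108)^(1/5) = 1.7 × 10^-6 M

1.7 x 10^-6 M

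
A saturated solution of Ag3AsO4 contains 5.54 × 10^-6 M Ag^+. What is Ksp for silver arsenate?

3.14 × 10^-22

Ag3AsO4(s) <=> 3 Ag^+ + AsO4^3-
Stoichiometry gives [AsO4^3-] = (1/3)[Ag^+] = 1.847 x 10^-6 M.
Ksp = [Ag^+]^3[AsO4^3-]
Ksp = (5.54 × 10^-6)^3 × 1.847 × 10^-6 = 3.14 x 10^-22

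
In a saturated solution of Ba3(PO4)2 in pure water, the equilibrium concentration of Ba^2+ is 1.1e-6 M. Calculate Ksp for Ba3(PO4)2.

7.2e-31

Ba3(PO4)2(s) <=> 3 Ba^2+(aq) + 2 PO4^3-(aq)
Stoichiometry gives [PO4^3-] = (2/3)[Ba^2+] = 7.33 x 10^-7 M.
Ksp = [Ba^2+]^3[PO4^3-]^2
Ksp = (1.1 × 10^-6)^3 × (7.33 × 10^-7)^2 = 7.2 x 10^-31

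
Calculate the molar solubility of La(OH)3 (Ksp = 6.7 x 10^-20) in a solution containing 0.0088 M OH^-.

La(OH)3(s) <=> La^3+(aq) + 3 OH^-(aq)
Ksp = [La^3+][OH^-]^3
If s mol/L dissolves here, [La^3+] = s, [OH^-] = 0.0088 + 3s ≈ 0.0088 (since the OH^- already present dominates).
Ksp ≈ s × (0.0088)^3
s = 9.8 × 10^-14 M
Check: 3s = 2.9 × 10^-13 ≪ 0.0088, so the approximation is valid.

9.8 × 10^-14 M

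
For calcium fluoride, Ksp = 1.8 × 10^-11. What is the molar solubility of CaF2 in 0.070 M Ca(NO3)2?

CaF2(s) <=> Ca^2+ + 2 F^-
Ksp = [Ca^2+][F^-]^2
If s mol/L dissolves here, [Ca^2+] = 0.070 + s ≈ 0.070, [F^-] = 2s (since Ca^2+ from Ca(NO3)2 dominates).
Ksp ≈ 0.070 × (2s)^2
s = 8.0 × 10^-6 M
Check: s = 8.0 x 10^-6 ≪ 0.070, so the approximation is valid.

8.0 × 10^-6 M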